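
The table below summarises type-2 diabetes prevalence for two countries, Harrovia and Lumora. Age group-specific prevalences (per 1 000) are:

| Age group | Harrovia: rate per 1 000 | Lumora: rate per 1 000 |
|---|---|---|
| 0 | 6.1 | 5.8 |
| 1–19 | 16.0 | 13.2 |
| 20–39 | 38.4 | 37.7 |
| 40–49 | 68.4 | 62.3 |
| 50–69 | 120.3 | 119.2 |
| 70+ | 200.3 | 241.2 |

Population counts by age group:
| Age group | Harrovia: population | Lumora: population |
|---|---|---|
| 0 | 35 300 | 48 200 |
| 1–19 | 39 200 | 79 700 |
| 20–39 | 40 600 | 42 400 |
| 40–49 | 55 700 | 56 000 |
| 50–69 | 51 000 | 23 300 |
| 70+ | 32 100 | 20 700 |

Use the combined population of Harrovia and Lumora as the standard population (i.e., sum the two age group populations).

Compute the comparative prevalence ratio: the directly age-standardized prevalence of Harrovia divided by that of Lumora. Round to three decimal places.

0.971

Combined standard total = 524 200; weights = 0.1593, 0.2268, 0.1583, 0.2131, 0.1417, 0.1007.
Harrovia: 0.1593×6.1 + 0.2268×16.0 + 0.1583×38.4 + 0.2131×68.4 + 0.1417×120.3 + 0.1007×200.3 = 62.4826 per 1 000.
Lumora: 0.1593×5.8 + 0.2268×13.2 + 0.1583×37.7 + 0.2131×62.3 + 0.1417×119.2 + 0.1007×241.2 = 64.3527 per 1 000.
Ratio = 62.4826 ÷ 64.3527 = 0.97094.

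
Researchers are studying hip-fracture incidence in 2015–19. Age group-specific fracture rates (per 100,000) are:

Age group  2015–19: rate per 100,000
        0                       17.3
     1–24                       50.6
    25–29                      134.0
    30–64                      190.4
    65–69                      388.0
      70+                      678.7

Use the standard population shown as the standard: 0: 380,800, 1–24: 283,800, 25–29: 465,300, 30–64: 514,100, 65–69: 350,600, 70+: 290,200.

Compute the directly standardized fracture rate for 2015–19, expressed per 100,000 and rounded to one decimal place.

225.0

Standard total = 2,284,800; weights = 0.1667, 0.1242, 0.2037, 0.2250, 0.1534, 0.1270.
Standardized rate: 0.1667×17.3 + 0.1242×50.6 + 0.2037×134.0 + 0.2250×190.4 + 0.1534×388.0 + 0.1270×678.7 = 225.0414 per 100,000.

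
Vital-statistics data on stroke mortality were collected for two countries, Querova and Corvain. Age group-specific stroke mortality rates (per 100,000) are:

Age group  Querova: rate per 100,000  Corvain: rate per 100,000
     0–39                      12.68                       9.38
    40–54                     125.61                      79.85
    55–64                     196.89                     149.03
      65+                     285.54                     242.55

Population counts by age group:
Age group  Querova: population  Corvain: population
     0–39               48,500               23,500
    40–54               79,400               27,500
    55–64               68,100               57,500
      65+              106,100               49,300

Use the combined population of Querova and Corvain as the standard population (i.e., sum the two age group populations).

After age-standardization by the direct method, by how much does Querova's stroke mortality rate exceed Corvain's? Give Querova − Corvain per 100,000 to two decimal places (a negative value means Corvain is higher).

38.75

Combined standard total = 459,900; weights = 0.1566, 0.2324, 0.2731, 0.3379.
Querova: 0.1566×12.68 + 0.2324×125.61 + 0.2731×196.89 + 0.3379×285.54 = 181.4372 per 100,000.
Corvain: 0.1566×9.38 + 0.2324×79.85 + 0.2731×149.03 + 0.3379×242.55 = 142.6870 per 100,000.
Difference = 181.4372 − 142.6870 = 38.7502.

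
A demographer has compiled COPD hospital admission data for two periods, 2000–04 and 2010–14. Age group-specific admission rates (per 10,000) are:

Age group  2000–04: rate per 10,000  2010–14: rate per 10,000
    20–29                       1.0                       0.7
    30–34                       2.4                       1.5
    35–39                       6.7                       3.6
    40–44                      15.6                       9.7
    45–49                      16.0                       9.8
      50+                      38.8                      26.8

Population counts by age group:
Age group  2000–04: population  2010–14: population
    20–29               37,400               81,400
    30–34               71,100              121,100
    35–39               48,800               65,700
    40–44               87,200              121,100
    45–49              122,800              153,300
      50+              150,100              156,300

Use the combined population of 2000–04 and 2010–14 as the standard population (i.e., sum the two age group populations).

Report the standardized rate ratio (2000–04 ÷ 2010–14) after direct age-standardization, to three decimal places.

Combined standard total = 1,216,300; weights = 0.0977, 0.1580, 0.0941, 0.1713, 0.2270, 0.2519.
2000–04: 0.0977×1.0 + 0.1580×2.4 + 0.0941×6.7 + 0.1713×15.6 + 0.2270×16.0 + 0.2519×38.8 = 17.1854 per 10,000.
2010–14: 0.0977×0.7 + 0.1580×1.5 + 0.0941×3.6 + 0.1713×9.7 + 0.2270×9.8 + 0.2519×26.8 = 11.2813 per 10,000.
Ratio = 17.1854 ÷ 11.2813 = 1.52335.

1.523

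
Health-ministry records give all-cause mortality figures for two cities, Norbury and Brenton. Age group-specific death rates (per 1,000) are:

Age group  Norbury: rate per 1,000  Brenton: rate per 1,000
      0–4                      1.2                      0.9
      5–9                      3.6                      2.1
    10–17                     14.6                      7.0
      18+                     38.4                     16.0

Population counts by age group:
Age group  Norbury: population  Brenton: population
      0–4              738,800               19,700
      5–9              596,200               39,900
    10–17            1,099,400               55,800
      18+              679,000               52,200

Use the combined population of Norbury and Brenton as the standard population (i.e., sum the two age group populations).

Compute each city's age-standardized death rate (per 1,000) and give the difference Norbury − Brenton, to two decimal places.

8.03

Combined standard total = 3,281,000; weights = 0.2312, 0.1939, 0.3521, 0.2229.
Norbury: 0.2312×1.2 + 0.1939×3.6 + 0.3521×14.6 + 0.2229×38.4 = 14.6736 per 1,000.
Brenton: 0.2312×0.9 + 0.1939×2.1 + 0.3521×7.0 + 0.2229×16.0 = 6.6456 per 1,000.
Difference = 14.6736 − 6.6456 = 8.0281.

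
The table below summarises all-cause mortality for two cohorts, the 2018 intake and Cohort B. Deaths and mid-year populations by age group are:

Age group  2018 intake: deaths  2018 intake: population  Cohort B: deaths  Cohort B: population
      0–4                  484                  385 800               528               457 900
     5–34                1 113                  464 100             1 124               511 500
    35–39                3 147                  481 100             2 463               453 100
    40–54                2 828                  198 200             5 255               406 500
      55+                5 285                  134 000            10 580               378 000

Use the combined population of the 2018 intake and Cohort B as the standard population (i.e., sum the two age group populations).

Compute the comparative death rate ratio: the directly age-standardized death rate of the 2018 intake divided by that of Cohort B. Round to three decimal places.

1.263

Age-specific rates per 1 000 for the 2018 intake: 1.255, 2.398, 6.541, 14.268, 39.440.
For Cohort B: 1.153, 2.197, 5.436, 12.927, 27.989.
Combined standard total = 3 870 200; weights = 0.2180, 0.2521, 0.2414, 0.1562, 0.1323.
The 2018 intake: 0.2180×1.255 + 0.2521×2.398 + 0.2414×6.541 + 0.1562×14.268 + 0.1323×39.440 = 9.9040 per 1 000.
Cohort B: 0.2180×1.153 + 0.2521×2.197 + 0.2414×5.436 + 0.1562×12.927 + 0.1323×27.989 = 7.8401 per 1 000.
Ratio = 9.9040 ÷ 7.8401 = 1.26325.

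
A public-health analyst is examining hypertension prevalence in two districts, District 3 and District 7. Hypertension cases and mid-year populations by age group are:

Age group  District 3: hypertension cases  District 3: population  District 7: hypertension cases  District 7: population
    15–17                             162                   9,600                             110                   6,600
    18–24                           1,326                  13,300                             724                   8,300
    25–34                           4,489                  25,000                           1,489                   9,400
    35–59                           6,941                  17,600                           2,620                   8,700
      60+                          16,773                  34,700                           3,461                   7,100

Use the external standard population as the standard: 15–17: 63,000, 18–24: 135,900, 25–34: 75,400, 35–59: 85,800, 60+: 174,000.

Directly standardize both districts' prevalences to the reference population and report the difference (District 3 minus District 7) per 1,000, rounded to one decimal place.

19.8

Age-specific rates per 1,000 for District 3: 16.875, 99.699, 179.560, 394.375, 483.372.
For District 7: 16.667, 87.229, 158.404, 301.149, 487.465.
Standard total = 534,100; weights = 0.1180, 0.2544, 0.1412, 0.1606, 0.3258.
District 3: 0.1180×16.875 + 0.2544×99.699 + 0.1412×179.560 + 0.1606×394.375 + 0.3258×483.372 = 273.5352 per 1,000.
District 7: 0.1180×16.667 + 0.2544×87.229 + 0.1412×158.404 + 0.1606×301.149 + 0.3258×487.465 = 253.7083 per 1,000.
Difference = 273.5352 − 253.7083 = 19.8269.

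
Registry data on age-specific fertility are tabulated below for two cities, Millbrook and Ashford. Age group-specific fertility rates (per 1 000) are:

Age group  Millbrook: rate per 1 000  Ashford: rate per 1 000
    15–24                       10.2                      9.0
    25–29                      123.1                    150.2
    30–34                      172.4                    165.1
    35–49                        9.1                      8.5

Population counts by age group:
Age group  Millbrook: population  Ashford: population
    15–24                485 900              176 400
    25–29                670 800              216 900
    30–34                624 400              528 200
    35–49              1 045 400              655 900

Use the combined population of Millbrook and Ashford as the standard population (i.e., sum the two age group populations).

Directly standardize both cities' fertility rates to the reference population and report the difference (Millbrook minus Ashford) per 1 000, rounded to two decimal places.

Combined standard total = 4 403 900; weights = 0.1504, 0.2016, 0.2617, 0.3863.
Millbrook: 0.1504×10.2 + 0.2016×123.1 + 0.2617×172.4 + 0.3863×9.1 = 74.9839 per 1 000.
Ashford: 0.1504×9.0 + 0.2016×150.2 + 0.2617×165.1 + 0.3863×8.5 = 78.1236 per 1 000.
Difference = 74.9839 − 78.1236 = -3.1398.

-3.14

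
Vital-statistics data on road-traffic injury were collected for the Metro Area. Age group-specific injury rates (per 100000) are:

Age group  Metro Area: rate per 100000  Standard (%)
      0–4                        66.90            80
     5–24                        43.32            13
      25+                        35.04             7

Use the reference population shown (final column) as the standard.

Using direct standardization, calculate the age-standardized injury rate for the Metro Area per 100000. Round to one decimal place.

61.6

Standard weights: 0.80, 0.13, 0.07.
Standardized rate: 0.8000×66.90 + 0.1300×43.32 + 0.0700×35.04 = 61.6044 per 100000.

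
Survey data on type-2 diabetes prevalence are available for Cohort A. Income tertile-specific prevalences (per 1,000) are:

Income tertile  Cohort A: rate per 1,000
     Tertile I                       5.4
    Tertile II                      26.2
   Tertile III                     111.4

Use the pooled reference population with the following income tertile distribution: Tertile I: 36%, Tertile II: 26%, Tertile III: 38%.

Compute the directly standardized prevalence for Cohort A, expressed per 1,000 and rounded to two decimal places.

51.09

Standard weights: 0.36, 0.26, 0.38.
Standardized rate: 0.3600×5.4 + 0.2600×26.2 + 0.3800×111.4 = 51.0880 per 1,000.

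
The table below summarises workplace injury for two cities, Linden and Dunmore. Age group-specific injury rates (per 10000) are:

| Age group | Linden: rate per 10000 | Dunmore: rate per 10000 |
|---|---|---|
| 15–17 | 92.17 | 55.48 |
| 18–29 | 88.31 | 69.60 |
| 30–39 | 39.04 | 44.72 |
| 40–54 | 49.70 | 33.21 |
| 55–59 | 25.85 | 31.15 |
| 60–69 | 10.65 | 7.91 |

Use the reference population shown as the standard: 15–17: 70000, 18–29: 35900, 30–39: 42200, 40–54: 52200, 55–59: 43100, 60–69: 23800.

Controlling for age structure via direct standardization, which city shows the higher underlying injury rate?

Linden

Standard total = 267200; weights = 0.2620, 0.1344, 0.1579, 0.1954, 0.1613, 0.0891.
Linden: 0.2620×92.17 + 0.1344×88.31 + 0.1579×39.04 + 0.1954×49.70 + 0.1613×25.85 + 0.0891×10.65 = 57.0047 per 10000.
Dunmore: 0.2620×55.48 + 0.1344×69.60 + 0.1579×44.72 + 0.1954×33.21 + 0.1613×31.15 + 0.0891×7.91 = 43.1655 per 10000.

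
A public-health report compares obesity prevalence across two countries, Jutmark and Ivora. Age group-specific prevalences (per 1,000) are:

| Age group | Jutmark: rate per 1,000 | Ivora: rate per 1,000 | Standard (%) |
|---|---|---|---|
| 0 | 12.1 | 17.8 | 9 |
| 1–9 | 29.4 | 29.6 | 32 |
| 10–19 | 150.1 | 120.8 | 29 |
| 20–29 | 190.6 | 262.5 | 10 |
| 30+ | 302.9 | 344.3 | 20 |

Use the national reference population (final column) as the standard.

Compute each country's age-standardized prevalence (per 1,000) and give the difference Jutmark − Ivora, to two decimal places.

Standard weights: 0.09, 0.32, 0.29, 0.10, 0.20.
Jutmark: 0.0900×12.1 + 0.3200×29.4 + 0.2900×150.1 + 0.1000×190.6 + 0.2000×302.9 = 133.6660 per 1,000.
Ivora: 0.0900×17.8 + 0.3200×29.6 + 0.2900×120.8 + 0.1000×262.5 + 0.2000×344.3 = 141.2160 per 1,000.
Difference = 133.6660 − 141.2160 = -7.5500.

-7.55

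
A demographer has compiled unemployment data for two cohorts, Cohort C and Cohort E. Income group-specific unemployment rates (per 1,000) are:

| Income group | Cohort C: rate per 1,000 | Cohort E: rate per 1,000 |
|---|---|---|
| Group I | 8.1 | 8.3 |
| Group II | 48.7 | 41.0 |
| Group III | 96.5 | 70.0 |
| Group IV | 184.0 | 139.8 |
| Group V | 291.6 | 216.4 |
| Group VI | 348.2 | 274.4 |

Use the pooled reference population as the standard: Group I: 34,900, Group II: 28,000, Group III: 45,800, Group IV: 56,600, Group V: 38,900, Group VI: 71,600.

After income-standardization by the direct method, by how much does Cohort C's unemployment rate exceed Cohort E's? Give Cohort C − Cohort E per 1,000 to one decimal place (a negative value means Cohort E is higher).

44.0

Standard total = 275,800; weights = 0.1265, 0.1015, 0.1661, 0.2052, 0.1410, 0.2596.
Cohort C: 0.1265×8.1 + 0.1015×48.7 + 0.1661×96.5 + 0.2052×184.0 + 0.1410×291.6 + 0.2596×348.2 = 191.2790 per 1,000.
Cohort E: 0.1265×8.3 + 0.1015×41.0 + 0.1661×70.0 + 0.2052×139.8 + 0.1410×216.4 + 0.2596×274.4 = 147.2855 per 1,000.
Difference = 191.2790 − 147.2855 = 43.9935.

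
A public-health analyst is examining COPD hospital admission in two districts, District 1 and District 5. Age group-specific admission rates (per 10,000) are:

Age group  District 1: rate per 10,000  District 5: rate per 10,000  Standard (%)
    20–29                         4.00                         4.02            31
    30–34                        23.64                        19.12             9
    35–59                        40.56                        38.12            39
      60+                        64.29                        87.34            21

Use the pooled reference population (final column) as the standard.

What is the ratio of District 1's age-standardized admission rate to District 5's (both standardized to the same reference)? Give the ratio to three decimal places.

Standard weights: 0.31, 0.09, 0.39, 0.21.
District 1: 0.3100×4.00 + 0.0900×23.64 + 0.3900×40.56 + 0.2100×64.29 = 32.6869 per 10,000.
District 5: 0.3100×4.02 + 0.0900×19.12 + 0.3900×38.12 + 0.2100×87.34 = 36.1752 per 10,000.
Ratio = 32.6869 ÷ 36.1752 = 0.90357.

0.904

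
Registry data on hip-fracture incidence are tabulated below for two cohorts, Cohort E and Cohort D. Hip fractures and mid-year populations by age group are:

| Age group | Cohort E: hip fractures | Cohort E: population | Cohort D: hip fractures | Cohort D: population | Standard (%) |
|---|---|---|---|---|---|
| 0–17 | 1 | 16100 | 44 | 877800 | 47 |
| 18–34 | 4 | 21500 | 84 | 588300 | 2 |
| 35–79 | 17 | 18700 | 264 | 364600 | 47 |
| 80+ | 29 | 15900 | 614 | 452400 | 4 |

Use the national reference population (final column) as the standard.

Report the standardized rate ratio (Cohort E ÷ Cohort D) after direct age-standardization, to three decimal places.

1.266

Age-specific rates per 100000 for Cohort E: 6.21, 18.60, 90.91, 182.39.
For Cohort D: 5.01, 14.28, 72.41, 135.72.
Standard weights: 0.47, 0.02, 0.47, 0.04.
Cohort E: 0.4700×6.21 + 0.0200×18.60 + 0.4700×90.91 + 0.0400×182.39 = 53.3142 per 100000.
Cohort D: 0.4700×5.01 + 0.0200×14.28 + 0.4700×72.41 + 0.0400×135.72 = 42.1021 per 100000.
Ratio = 53.3142 ÷ 42.1021 = 1.26631.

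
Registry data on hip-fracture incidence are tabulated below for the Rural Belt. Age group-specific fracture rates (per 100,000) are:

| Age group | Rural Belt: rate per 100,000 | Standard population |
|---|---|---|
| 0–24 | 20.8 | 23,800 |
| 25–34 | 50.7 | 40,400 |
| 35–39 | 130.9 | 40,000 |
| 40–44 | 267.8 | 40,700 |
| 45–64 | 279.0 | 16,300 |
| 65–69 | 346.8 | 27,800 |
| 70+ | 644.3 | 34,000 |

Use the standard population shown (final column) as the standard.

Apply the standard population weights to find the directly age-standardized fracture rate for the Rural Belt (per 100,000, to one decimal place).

245.6

Standard total = 223,000; weights = 0.1067, 0.1812, 0.1794, 0.1825, 0.0731, 0.1247, 0.1525.
Standardized rate: 0.1067×20.8 + 0.1812×50.7 + 0.1794×130.9 + 0.1825×267.8 + 0.0731×279.0 + 0.1247×346.8 + 0.1525×644.3 = 245.6221 per 100,000.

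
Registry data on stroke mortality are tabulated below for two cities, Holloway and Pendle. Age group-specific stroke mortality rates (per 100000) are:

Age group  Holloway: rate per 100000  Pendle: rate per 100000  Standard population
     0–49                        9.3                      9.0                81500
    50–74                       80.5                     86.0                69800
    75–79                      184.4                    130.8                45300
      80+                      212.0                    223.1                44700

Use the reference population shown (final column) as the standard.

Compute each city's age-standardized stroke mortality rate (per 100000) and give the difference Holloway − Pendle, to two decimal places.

6.52

Standard total = 241300; weights = 0.3378, 0.2893, 0.1877, 0.1852.
Holloway: 0.3378×9.3 + 0.2893×80.5 + 0.1877×184.4 + 0.1852×212.0 = 100.3173 per 100000.
Pendle: 0.3378×9.0 + 0.2893×86.0 + 0.1877×130.8 + 0.1852×223.1 = 93.8007 per 100000.
Difference = 100.3173 − 93.8007 = 6.5166.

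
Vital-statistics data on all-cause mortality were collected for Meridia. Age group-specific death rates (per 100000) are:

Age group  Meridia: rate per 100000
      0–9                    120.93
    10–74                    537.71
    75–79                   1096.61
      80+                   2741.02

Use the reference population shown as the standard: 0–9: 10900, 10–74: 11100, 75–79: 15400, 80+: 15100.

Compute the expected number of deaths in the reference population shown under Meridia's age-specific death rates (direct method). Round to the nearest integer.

Expected deaths = Σ (standard pop × age-specific rate ÷ 100000)
= 10900×120.93/100000 + 11100×537.71/100000 + 15400×1096.61/100000 + 15100×2741.02/100000
= 13.18 + 59.69 + 168.88 + 413.89 = 655.64.

656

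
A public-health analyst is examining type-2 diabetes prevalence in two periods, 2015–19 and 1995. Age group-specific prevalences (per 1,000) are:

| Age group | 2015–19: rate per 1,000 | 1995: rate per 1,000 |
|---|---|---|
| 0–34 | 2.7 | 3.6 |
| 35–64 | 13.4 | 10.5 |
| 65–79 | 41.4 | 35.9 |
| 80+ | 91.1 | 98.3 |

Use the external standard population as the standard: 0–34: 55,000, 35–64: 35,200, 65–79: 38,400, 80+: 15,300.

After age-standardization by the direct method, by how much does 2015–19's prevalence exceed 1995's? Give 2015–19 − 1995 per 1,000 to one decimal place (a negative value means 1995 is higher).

Standard total = 143,900; weights = 0.3822, 0.2446, 0.2669, 0.1063.
2015–19: 0.3822×2.7 + 0.2446×13.4 + 0.2669×41.4 + 0.1063×91.1 = 25.0436 per 1,000.
1995: 0.3822×3.6 + 0.2446×10.5 + 0.2669×35.9 + 0.1063×98.3 = 23.9760 per 1,000.
Difference = 25.0436 − 23.9760 = 1.0675.

1.1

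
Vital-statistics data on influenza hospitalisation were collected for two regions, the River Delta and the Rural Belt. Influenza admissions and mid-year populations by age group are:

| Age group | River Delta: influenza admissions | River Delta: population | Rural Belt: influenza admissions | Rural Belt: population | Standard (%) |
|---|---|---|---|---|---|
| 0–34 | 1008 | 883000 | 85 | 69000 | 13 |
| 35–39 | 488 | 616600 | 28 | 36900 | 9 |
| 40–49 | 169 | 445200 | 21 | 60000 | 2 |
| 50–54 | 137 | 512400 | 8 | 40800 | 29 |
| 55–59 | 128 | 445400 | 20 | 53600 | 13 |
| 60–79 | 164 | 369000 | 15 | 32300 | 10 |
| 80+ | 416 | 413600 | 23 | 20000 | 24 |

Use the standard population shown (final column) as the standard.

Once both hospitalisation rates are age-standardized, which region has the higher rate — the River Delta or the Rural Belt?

Rural Belt

Age-specific rates per 100000 for the River Delta: 114.16, 79.14, 37.96, 26.74, 28.74, 44.44, 100.58.
For the Rural Belt: 123.19, 75.88, 35.00, 19.61, 37.31, 46.44, 115.00.
Standard weights: 0.13, 0.09, 0.02, 0.29, 0.13, 0.10, 0.24.
The River Delta: 0.1300×114.16 + 0.0900×79.14 + 0.0200×37.96 + 0.2900×26.74 + 0.1300×28.74 + 0.1000×44.44 + 0.2400×100.58 = 62.7958 per 100000.
The Rural Belt: 0.1300×123.19 + 0.0900×75.88 + 0.0200×35.00 + 0.2900×19.61 + 0.1300×37.31 + 0.1000×46.44 + 0.2400×115.00 = 66.3247 per 100000.
The crude rates (68.11 vs 63.98) would put the River Delta higher, but that reflects its age composition; once standardized to a common age structure, the Rural Belt has the higher underlying rate.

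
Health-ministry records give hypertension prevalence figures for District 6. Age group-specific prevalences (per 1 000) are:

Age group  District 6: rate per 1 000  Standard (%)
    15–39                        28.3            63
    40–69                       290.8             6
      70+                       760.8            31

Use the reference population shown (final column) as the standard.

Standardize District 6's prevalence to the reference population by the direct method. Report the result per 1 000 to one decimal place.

271.1

Standard weights: 0.63, 0.06, 0.31.
Standardized rate: 0.6300×28.3 + 0.0600×290.8 + 0.3100×760.8 = 271.1250 per 1 000.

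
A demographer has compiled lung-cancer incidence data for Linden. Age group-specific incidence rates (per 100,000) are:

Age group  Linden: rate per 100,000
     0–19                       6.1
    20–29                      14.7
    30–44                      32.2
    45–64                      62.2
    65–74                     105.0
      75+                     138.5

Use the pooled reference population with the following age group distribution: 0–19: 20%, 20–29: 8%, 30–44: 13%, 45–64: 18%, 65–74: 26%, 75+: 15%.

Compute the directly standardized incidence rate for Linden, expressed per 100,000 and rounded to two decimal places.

Standard weights: 0.20, 0.08, 0.13, 0.18, 0.26, 0.15.
Standardized rate: 0.2000×6.1 + 0.0800×14.7 + 0.1300×32.2 + 0.1800×62.2 + 0.2600×105.0 + 0.1500×138.5 = 65.8530 per 100,000.

65.85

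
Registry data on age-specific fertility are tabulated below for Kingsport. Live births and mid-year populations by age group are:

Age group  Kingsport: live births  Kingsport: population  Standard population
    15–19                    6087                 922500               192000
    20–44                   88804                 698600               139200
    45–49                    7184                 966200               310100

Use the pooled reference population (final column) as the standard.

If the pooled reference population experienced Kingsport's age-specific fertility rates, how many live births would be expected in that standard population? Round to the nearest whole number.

Age-specific rates per 1000 for Kingsport: 6.598, 127.117, 7.435.
Expected live births = Σ (standard pop × age-specific rate ÷ 1000)
= 192000×6.598/1000 + 139200×127.117/1000 + 310100×7.435/1000
= 1266.89 + 17694.70 + 2305.69 = 21267.28.

21267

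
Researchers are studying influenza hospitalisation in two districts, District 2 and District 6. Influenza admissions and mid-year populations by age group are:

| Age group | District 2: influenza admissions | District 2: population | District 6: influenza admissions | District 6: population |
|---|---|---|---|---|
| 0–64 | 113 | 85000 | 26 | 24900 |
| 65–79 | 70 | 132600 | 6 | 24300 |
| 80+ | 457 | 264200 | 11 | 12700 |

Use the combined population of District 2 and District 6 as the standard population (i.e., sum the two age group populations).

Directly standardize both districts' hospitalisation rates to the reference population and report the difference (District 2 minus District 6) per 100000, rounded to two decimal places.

Age-specific rates per 100000 for District 2: 132.94, 52.79, 172.98.
For District 6: 104.42, 24.69, 86.61.
Combined standard total = 543700; weights = 0.2021, 0.2886, 0.5093.
District 2: 0.2021×132.94 + 0.2886×52.79 + 0.5093×172.98 = 130.2002 per 100000.
District 6: 0.2021×104.42 + 0.2886×24.69 + 0.5093×86.61 = 72.3433 per 100000.
Difference = 130.2002 − 72.3433 = 57.8569.

57.86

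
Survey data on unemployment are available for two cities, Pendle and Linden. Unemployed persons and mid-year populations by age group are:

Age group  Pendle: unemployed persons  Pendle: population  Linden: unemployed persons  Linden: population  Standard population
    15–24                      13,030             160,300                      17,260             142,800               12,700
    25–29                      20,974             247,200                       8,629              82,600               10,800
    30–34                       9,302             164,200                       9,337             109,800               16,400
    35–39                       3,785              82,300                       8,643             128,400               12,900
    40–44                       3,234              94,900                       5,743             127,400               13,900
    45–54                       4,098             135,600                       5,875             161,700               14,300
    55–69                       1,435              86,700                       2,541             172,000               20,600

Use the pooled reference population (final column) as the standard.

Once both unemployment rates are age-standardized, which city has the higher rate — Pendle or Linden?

Age-specific rates per 1,000 for Pendle: 81.285, 84.846, 56.650, 45.990, 34.078, 30.221, 16.551.
For Linden: 120.868, 104.467, 85.036, 67.313, 45.078, 36.333, 14.773.
Standard total = 101,600; weights = 0.1250, 0.1063, 0.1614, 0.1270, 0.1368, 0.1407, 0.2028.
Pendle: 0.1250×81.285 + 0.1063×84.846 + 0.1614×56.650 + 0.1270×45.990 + 0.1368×34.078 + 0.1407×30.221 + 0.2028×16.551 = 46.4351 per 1,000.
Linden: 0.1250×120.868 + 0.1063×104.467 + 0.1614×85.036 + 0.1270×67.313 + 0.1368×45.078 + 0.1407×36.333 + 0.2028×14.773 = 62.7627 per 1,000.

Linden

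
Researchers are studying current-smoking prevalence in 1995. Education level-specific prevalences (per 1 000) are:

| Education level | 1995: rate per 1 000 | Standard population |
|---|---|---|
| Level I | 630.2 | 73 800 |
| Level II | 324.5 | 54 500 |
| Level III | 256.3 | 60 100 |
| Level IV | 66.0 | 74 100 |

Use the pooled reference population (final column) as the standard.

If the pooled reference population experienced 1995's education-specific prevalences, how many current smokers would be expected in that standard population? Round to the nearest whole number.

84488

Expected current smokers = Σ (standard pop × education-specific rate ÷ 1 000)
= 73 800×630.2/1 000 + 54 500×324.5/1 000 + 60 100×256.3/1 000 + 74 100×66.0/1 000
= 46508.76 + 17685.25 + 15403.63 + 4890.60 = 84488.24.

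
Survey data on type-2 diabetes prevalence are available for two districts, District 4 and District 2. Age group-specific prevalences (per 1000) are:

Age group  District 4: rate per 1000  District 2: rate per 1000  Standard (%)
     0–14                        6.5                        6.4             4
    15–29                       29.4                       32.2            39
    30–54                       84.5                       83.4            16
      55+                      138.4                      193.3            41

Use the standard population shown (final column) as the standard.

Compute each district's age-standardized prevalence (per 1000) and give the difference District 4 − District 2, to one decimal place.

-23.4

Standard weights: 0.04, 0.39, 0.16, 0.41.
District 4: 0.0400×6.5 + 0.3900×29.4 + 0.1600×84.5 + 0.4100×138.4 = 81.9900 per 1000.
District 2: 0.0400×6.4 + 0.3900×32.2 + 0.1600×83.4 + 0.4100×193.3 = 105.4110 per 1000.
Difference = 81.9900 − 105.4110 = -23.4210.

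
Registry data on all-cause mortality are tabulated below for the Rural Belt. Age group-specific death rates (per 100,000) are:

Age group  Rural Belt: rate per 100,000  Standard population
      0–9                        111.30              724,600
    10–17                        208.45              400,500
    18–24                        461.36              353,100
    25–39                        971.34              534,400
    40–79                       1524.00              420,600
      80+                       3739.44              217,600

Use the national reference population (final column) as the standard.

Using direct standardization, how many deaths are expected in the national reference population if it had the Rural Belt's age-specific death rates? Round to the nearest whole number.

Expected deaths = Σ (standard pop × age-specific rate ÷ 100,000)
= 724,600×111.30/100,000 + 400,500×208.45/100,000 + 353,100×461.36/100,000 + 534,400×971.34/100,000 + 420,600×1524.00/100,000 + 217,600×3739.44/100,000
= 806.48 + 834.84 + 1629.06 + 5190.84 + 6409.94 + 8137.02 = 23008.19.

23008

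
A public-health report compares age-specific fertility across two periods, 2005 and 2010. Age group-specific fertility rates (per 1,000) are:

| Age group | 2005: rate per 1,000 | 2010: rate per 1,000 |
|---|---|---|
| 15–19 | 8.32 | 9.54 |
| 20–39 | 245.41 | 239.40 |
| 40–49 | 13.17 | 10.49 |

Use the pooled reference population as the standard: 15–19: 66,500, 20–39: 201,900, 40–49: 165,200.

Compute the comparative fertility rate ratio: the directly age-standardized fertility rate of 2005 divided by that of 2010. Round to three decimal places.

Standard total = 433,600; weights = 0.1534, 0.4656, 0.3810.
2005: 0.1534×8.32 + 0.4656×245.41 + 0.3810×13.17 = 120.5656 per 1,000.
2010: 0.1534×9.54 + 0.4656×239.40 + 0.3810×10.49 = 116.9332 per 1,000.
Ratio = 120.5656 ÷ 116.9332 = 1.03106.

1.031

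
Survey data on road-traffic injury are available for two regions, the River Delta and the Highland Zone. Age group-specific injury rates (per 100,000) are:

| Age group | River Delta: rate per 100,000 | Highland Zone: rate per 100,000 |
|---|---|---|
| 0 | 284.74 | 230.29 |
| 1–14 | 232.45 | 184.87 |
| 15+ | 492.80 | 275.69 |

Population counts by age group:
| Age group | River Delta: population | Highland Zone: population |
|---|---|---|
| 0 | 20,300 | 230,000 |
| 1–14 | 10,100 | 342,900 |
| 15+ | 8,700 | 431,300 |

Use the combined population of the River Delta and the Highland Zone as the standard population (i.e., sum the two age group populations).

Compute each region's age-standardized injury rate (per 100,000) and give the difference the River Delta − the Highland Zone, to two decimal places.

120.73

Combined standard total = 1,043,300; weights = 0.2399, 0.3383, 0.4217.
The River Delta: 0.2399×284.74 + 0.3383×232.45 + 0.4217×492.80 = 354.7947 per 100,000.
The Highland Zone: 0.2399×230.29 + 0.3383×184.87 + 0.4217×275.69 = 234.0691 per 100,000.
Difference = 354.7947 − 234.0691 = 120.7256.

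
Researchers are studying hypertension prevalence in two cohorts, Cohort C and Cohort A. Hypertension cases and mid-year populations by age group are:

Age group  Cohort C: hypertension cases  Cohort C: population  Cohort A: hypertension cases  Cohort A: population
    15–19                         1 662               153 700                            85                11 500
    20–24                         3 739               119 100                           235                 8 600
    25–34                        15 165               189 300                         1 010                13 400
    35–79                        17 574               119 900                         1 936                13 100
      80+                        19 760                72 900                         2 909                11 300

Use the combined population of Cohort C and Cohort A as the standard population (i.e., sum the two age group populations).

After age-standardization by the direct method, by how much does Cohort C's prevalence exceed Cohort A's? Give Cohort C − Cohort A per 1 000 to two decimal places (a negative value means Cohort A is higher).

4.25

Age-specific rates per 1 000 for Cohort C: 10.813, 31.394, 80.111, 146.572, 271.056.
For Cohort A: 7.391, 27.326, 75.373, 147.786, 257.434.
Combined standard total = 712 800; weights = 0.2318, 0.1792, 0.2844, 0.1866, 0.1181.
Cohort C: 0.2318×10.813 + 0.1792×31.394 + 0.2844×80.111 + 0.1866×146.572 + 0.1181×271.056 = 90.2790 per 1 000.
Cohort A: 0.2318×7.391 + 0.1792×27.326 + 0.2844×75.373 + 0.1866×147.786 + 0.1181×257.434 = 86.0271 per 1 000.
Difference = 90.2790 − 86.0271 = 4.2518.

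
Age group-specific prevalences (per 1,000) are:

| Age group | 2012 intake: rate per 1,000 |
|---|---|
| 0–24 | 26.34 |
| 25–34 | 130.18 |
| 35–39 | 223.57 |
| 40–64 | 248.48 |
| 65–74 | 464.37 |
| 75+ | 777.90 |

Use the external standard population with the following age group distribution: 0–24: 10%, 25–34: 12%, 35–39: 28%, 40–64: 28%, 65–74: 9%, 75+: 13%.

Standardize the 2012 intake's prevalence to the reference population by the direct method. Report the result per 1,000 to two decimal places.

293.35

Standard weights: 0.10, 0.12, 0.28, 0.28, 0.09, 0.13.
Standardized rate: 0.1000×26.34 + 0.1200×130.18 + 0.2800×223.57 + 0.2800×248.48 + 0.0900×464.37 + 0.1300×777.90 = 293.3499 per 1,000.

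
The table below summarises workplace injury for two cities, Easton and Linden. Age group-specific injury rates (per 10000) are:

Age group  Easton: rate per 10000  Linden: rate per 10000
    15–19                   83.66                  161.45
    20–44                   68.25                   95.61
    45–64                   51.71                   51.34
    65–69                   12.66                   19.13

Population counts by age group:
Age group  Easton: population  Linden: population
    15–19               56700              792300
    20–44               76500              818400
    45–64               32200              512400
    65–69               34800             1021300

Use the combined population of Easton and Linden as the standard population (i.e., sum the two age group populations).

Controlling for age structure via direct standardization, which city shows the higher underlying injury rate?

Linden

Combined standard total = 3344600; weights = 0.2538, 0.2676, 0.1628, 0.3158.
Easton: 0.2538×83.66 + 0.2676×68.25 + 0.1628×51.71 + 0.3158×12.66 = 51.9153 per 10000.
Linden: 0.2538×161.45 + 0.2676×95.61 + 0.1628×51.34 + 0.3158×19.13 = 80.9650 per 10000.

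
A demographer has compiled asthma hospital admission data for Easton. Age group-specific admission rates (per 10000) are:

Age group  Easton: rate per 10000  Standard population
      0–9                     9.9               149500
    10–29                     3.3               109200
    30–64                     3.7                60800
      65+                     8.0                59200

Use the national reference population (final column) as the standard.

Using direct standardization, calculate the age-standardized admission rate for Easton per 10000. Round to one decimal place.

Standard total = 378700; weights = 0.3948, 0.2884, 0.1605, 0.1563.
Standardized rate: 0.3948×9.9 + 0.2884×3.3 + 0.1605×3.7 + 0.1563×8.0 = 6.7044 per 10000.

6.7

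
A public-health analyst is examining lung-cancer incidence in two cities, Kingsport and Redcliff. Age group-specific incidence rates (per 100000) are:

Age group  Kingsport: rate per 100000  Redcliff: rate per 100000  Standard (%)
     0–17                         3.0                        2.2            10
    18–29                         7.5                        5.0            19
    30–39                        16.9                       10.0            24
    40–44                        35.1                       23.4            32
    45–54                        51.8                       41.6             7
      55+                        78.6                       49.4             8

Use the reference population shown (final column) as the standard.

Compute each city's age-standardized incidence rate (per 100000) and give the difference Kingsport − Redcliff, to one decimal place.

Standard weights: 0.10, 0.19, 0.24, 0.32, 0.07, 0.08.
Kingsport: 0.1000×3.0 + 0.1900×7.5 + 0.2400×16.9 + 0.3200×35.1 + 0.0700×51.8 + 0.0800×78.6 = 26.9270 per 100000.
Redcliff: 0.1000×2.2 + 0.1900×5.0 + 0.2400×10.0 + 0.3200×23.4 + 0.0700×41.6 + 0.0800×49.4 = 17.9220 per 100000.
Difference = 26.9270 − 17.9220 = 9.0050.

9.0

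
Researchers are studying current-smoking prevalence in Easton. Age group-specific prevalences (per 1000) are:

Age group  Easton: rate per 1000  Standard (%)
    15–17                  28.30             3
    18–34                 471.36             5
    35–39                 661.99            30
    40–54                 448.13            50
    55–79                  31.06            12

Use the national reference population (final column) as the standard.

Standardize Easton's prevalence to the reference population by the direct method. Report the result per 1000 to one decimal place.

Standard weights: 0.03, 0.05, 0.30, 0.50, 0.12.
Standardized rate: 0.0300×28.30 + 0.0500×471.36 + 0.3000×661.99 + 0.5000×448.13 + 0.1200×31.06 = 450.8062 per 1000.

450.8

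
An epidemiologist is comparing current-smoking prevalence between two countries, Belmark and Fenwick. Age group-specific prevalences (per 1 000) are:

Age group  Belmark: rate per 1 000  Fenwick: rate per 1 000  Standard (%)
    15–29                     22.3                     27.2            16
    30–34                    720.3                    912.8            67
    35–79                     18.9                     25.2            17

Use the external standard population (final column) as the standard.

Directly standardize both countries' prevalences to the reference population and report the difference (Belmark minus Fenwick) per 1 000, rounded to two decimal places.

Standard weights: 0.16, 0.67, 0.17.
Belmark: 0.1600×22.3 + 0.6700×720.3 + 0.1700×18.9 = 489.3820 per 1 000.
Fenwick: 0.1600×27.2 + 0.6700×912.8 + 0.1700×25.2 = 620.2120 per 1 000.
Difference = 489.3820 − 620.2120 = -130.8300.

-130.83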